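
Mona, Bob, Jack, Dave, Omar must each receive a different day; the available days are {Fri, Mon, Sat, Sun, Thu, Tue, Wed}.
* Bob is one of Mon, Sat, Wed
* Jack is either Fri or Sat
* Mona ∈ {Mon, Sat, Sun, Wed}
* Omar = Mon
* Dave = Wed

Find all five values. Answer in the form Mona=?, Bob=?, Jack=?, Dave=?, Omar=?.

Dave's domain is down to {Wed}, so Dave = Wed. Strike Wed from Mona, Bob.
Omar's domain is down to {Mon}, so Omar = Mon. Eliminate Mon elsewhere: Mona, Bob.
Bob has just one choice, so Bob = Sat. So Mona, Jack can't be Sat.
Jack's domain is down to {Fri}, so Jack = Fri.
Mona's domain is down to {Sun}, so Mona = Sun.

Mona=Sun, Bob=Sat, Jack=Fri, Dave=Wed, Omar=Mon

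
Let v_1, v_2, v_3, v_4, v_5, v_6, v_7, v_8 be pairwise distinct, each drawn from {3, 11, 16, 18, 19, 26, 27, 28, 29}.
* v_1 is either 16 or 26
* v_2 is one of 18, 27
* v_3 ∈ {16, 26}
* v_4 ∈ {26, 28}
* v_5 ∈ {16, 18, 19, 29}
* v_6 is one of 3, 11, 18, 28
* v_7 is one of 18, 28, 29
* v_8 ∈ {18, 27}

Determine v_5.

19

v_1 and v_3 between them cover only {16, 26} — a naked pair. Remove those values from v_4, v_5.
v_4's domain is down to {28}, so v_4 = 28. Eliminate 28 elsewhere: v_6, v_7.
v_2 and v_8 share exactly the 2 values {18, 27}; by pigeonhole those values go to them, so strike 18, 27 from v_5, v_6, v_7.
That leaves v_7 = 29. So v_5 can't be 29.
So v_5 = 19.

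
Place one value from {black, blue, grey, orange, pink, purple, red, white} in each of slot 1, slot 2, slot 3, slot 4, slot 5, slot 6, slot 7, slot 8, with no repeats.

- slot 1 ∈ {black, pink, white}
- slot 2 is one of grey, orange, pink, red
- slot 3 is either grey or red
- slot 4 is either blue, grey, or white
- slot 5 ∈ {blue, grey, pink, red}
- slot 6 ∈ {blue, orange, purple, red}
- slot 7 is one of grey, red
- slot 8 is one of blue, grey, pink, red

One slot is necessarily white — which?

slot 4

The 8 variables draw from only 8 values {black, blue, grey, orange, pink, purple, red, white}, so each is used; only slot 1 can be black, hence slot 1 = black.
The 7 still-open variables together cover exactly {blue, grey, orange, pink, purple, red, white} — 7 values for 7 variables — and purple appears only in slot 6's list, so slot 6 = purple.
The 6 still-open variables draw from only 6 values {blue, grey, orange, pink, red, white}, so each is used; only slot 2 can be orange, hence slot 2 = orange.
Among the 5 still-open variables, white fits only slot 4 (and all 5 values in {blue, grey, pink, red, white} must be used), so slot 4 = white.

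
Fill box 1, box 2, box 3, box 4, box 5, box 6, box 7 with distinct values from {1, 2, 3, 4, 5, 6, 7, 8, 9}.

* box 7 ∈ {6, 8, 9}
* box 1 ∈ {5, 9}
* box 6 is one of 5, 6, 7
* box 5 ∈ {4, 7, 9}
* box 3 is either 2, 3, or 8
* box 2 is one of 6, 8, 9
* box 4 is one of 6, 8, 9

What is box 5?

box 2, box 4, box 7 between them cover only {6, 8, 9} — a naked triple. Remove those values from box 1, box 3, box 5, box 6.
box 1 has just one choice, so box 1 = 5. So box 6 can't be 5.
That leaves box 6 = 7. Eliminate 7 elsewhere: box 5.
So box 5 = 4.

4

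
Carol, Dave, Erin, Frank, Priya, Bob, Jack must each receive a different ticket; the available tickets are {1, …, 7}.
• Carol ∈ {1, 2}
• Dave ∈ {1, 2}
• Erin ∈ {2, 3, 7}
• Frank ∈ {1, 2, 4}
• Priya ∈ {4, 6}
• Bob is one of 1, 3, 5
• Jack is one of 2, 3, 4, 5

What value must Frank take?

Among the 7 variables, 6 fits only Priya (and all 7 values in {1, 2, 3, 4, 5, 6, 7} must be used), so Priya = 6.
The 6 still-open variables draw from only 6 values {1, 2, 3, 4, 5, 7}, so each is used; only Erin can be 7, hence Erin = 7.
Carol and Dave between them cover only {1, 2} — a naked pair. Remove those values from Frank, Bob, Jack.
So Frank = 4.

4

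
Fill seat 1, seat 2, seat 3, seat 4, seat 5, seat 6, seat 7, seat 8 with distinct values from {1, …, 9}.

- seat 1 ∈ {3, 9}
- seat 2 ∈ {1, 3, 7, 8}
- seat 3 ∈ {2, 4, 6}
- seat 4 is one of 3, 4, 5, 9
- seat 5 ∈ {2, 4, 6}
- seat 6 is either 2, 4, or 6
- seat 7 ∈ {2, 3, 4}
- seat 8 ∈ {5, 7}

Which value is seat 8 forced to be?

seat 3, seat 5, seat 6 share exactly the 3 values {2, 4, 6}; by pigeonhole those values go to them, so strike 2, 4, 6 from seat 4, seat 7.
seat 7 has just one choice, so seat 7 = 3. Strike 3 from seat 1, seat 2, seat 4.
That leaves seat 1 = 9. Eliminate 9 elsewhere: seat 4.
seat 4 has just one choice, so seat 4 = 5. Remove 5 from seat 8.
So seat 8 = 7.

7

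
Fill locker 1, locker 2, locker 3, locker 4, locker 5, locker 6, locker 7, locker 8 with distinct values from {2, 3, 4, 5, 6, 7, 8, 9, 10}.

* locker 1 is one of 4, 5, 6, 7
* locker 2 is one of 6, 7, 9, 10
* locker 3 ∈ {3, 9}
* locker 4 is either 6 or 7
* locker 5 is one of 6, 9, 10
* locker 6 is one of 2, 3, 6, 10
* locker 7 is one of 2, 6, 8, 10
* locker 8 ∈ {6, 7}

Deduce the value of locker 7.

8

The 2 variables locker 4 and locker 8 are confined to {6, 7}, which locks those values in; drop them from locker 1, locker 2, locker 5, locker 6, locker 7.
The 2 variables locker 2 and locker 5 are confined to {9, 10}, which locks those values in; drop them from locker 3, locker 6, locker 7.
That leaves locker 3 = 3. So locker 6 can't be 3.
locker 6's domain is down to {2}, so locker 6 = 2. Eliminate 2 elsewhere: locker 7.
So locker 7 = 8.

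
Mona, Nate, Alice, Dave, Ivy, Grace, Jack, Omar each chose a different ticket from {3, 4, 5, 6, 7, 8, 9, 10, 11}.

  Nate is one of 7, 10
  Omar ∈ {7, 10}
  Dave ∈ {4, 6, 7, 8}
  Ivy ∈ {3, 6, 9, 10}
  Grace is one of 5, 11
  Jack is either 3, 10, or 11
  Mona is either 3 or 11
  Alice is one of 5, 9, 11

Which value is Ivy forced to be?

6

The 2 variables Nate and Omar are confined to {7, 10}, which locks those values in; drop them from Dave, Ivy, Jack.
Mona and Jack between them cover only {3, 11} — a naked pair. Remove those values from Alice, Ivy, Grace.
Grace has just one choice, so Grace = 5. Remove 5 from Alice.
Alice's domain is down to {9}, so Alice = 9. Strike 9 from Ivy.
So Ivy = 6.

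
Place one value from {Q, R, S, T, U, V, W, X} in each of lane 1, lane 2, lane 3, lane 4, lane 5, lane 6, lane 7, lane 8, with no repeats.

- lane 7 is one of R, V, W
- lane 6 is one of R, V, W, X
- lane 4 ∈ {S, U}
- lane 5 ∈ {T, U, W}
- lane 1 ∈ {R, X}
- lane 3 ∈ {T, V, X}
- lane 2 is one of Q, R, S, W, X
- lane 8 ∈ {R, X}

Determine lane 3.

T

The 8 variables together cover exactly {Q, R, S, T, U, V, W, X} — 8 values for 8 variables — and Q appears only in lane 2's list, so lane 2 = Q.
Among the 7 still-open variables, S fits only lane 4 (and all 7 values in {R, S, T, U, V, W, X} must be used), so lane 4 = S.
Among the 6 still-open variables, U fits only lane 5 (and all 6 values in {R, T, U, V, W, X} must be used), so lane 5 = U.
The 5 still-open variables draw from only 5 values {R, T, V, W, X}, so each is used; only lane 3 can be T, hence lane 3 = T.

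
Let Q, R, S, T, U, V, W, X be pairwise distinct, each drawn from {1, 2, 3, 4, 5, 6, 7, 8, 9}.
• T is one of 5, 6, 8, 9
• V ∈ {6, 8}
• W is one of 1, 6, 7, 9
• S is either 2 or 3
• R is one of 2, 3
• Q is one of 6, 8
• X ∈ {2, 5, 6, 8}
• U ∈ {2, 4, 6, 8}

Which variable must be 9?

T

Q and V between them cover only {6, 8} — a naked pair. Remove those values from T, U, W, X.
R and S between them cover only {2, 3} — a naked pair. Remove those values from U, X.
U has just one choice, so U = 4.
X's domain is down to {5}, so X = 5. Strike 5 from T.
So 9 goes to T.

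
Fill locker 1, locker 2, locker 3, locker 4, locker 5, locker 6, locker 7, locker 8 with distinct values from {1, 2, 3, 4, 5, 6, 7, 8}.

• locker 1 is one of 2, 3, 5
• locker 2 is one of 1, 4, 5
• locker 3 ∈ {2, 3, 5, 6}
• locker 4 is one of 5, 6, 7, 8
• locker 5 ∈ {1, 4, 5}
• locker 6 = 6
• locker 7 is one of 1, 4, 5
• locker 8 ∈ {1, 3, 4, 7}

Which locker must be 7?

locker 8

locker 6 must be 6 (only option left). So locker 3, locker 4 can't be 6.
The 7 still-open variables draw from only 7 values {1, 2, 3, 4, 5, 7, 8}, so each is used; only locker 4 can be 8, hence locker 4 = 8.
The 6 still-open variables together cover exactly {1, 2, 3, 4, 5, 7} — 6 values for 6 variables — and 7 appears only in locker 8's list, so locker 8 = 7.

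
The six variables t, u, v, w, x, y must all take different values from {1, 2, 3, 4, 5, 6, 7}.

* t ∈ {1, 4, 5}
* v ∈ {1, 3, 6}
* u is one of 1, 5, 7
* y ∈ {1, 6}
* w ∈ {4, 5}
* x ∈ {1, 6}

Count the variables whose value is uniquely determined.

The 6 variables together cover exactly {1, 3, 4, 5, 6, 7} — 6 values for 6 variables — and 3 appears only in v's list, so v = 3.
The 5 still-open variables together cover exactly {1, 4, 5, 6, 7} — 5 values for 5 variables — and 7 appears only in u's list, so u = 7.
x and y share exactly the 2 values {1, 6}; by pigeonhole those values go to them, so strike 1, 6 from t.
Determined: u=7, v=3. The other variables each still have more than one consistent value. That makes 2.

2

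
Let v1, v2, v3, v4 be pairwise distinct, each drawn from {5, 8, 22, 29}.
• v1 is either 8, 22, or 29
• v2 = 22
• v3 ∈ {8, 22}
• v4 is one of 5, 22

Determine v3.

v2 must be 22 (only option left). Eliminate 22 elsewhere: v1, v3, v4.
So v3 = 8.

8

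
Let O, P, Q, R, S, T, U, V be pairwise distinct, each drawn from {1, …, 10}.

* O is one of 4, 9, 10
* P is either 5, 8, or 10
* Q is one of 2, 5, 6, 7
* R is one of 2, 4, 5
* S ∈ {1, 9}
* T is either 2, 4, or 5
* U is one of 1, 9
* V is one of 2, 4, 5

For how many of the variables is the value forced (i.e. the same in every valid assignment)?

2

The 2 variables S and U are confined to {1, 9}, which locks those values in; drop them from O.
The 3 variables R, T, V are confined to {2, 4, 5}, which locks those values in; drop them from O, P, Q.
O must be 10 (only option left). Remove 10 from P.
P's domain is down to {8}, so P = 8.
Determined: O=10, P=8. The other variables each still have more than one consistent value. That makes 2.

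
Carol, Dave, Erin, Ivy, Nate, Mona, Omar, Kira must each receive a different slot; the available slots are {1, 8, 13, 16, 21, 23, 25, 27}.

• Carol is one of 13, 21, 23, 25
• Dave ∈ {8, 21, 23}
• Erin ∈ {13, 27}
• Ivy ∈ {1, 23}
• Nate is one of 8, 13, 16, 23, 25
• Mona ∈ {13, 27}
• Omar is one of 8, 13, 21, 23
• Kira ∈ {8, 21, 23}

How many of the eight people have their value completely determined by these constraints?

Among the 8 variables, 1 fits only Ivy (and all 8 values in {1, 8, 13, 16, 21, 23, 25, 27} must be used), so Ivy = 1.
The 7 still-open variables together cover exactly {8, 13, 16, 21, 23, 25, 27} — 7 values for 7 variables — and 16 appears only in Nate's list, so Nate = 16.
Among the 6 still-open variables, 25 fits only Carol (and all 6 values in {8, 13, 21, 23, 25, 27} must be used), so Carol = 25.
Erin and Mona share exactly the 2 values {13, 27}; by pigeonhole those values go to them, so strike 13, 27 from Omar.
Determined: Carol=25, Ivy=1, Nate=16. The other people each still have more than one consistent value. That makes 3.

3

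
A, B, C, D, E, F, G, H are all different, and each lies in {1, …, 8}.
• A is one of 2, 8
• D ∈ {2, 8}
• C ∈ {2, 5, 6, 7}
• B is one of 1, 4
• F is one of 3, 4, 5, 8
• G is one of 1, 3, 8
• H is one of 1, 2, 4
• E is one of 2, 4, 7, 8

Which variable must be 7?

E

Among the 8 variables, 6 fits only C (and all 8 values in {1, 2, 3, 4, 5, 6, 7, 8} must be used), so C = 6.
Among the 7 still-open variables, 5 fits only F (and all 7 values in {1, 2, 3, 4, 5, 7, 8} must be used), so F = 5.
The 6 still-open variables together cover exactly {1, 2, 3, 4, 7, 8} — 6 values for 6 variables — and 3 appears only in G's list, so G = 3.
The 5 still-open variables draw from only 5 values {1, 2, 4, 7, 8}, so each is used; only E can be 7, hence E = 7.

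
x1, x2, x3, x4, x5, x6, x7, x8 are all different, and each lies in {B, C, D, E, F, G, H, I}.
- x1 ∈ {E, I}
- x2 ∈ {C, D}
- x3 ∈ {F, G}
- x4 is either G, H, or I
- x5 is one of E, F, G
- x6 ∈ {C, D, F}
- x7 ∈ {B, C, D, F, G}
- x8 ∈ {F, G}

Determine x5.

E

Among the 8 variables, B fits only x7 (and all 8 values in {B, C, D, E, F, G, H, I} must be used), so x7 = B.
The 7 still-open variables draw from only 7 values {C, D, E, F, G, H, I}, so each is used; only x4 can be H, hence x4 = H.
The 6 still-open variables together cover exactly {C, D, E, F, G, I} — 6 values for 6 variables — and I appears only in x1's list, so x1 = I.
Among the 5 still-open variables, E fits only x5 (and all 5 values in {C, D, E, F, G} must be used), so x5 = E.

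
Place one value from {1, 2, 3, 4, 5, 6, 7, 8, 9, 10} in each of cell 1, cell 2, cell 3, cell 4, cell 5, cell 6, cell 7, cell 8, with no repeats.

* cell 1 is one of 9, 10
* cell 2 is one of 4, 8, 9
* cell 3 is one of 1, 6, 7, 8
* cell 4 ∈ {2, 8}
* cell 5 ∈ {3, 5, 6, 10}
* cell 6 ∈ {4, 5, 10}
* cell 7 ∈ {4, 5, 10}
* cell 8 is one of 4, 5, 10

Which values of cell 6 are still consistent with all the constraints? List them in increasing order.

4, 5, 10

The 3 variables cell 6, cell 7, cell 8 are confined to {4, 5, 10}, which locks those values in; drop them from cell 1, cell 2, cell 5.
That leaves cell 1 = 9. So cell 2 can't be 9.
cell 2 must be 8 (only option left). Strike 8 from cell 3, cell 4.
cell 4's domain is down to {2}, so cell 4 = 2.
No further eliminations apply; cell 6 can still be any of 4, 5, 10.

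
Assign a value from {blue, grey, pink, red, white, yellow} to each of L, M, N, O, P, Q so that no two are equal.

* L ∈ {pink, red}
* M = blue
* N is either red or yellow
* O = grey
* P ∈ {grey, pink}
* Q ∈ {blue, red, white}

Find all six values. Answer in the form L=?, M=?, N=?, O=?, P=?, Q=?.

M must be blue (only option left). Strike blue from Q.
That leaves O = grey. Strike grey from P.
P has just one choice, so P = pink. Strike pink from L.
L has just one choice, so L = red. Strike red from N, Q.
N has just one choice, so N = yellow.
That leaves Q = white.

L=red, M=blue, N=yellow, O=grey, P=pink, Q=white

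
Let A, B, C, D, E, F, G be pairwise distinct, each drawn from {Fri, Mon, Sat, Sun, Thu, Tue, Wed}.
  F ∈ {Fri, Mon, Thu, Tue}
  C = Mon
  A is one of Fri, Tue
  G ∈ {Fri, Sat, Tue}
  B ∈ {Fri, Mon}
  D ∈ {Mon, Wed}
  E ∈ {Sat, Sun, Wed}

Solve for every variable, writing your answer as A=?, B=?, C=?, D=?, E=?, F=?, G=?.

C must be Mon (only option left). Remove Mon from B, D, F.
D has just one choice, so D = Wed. Eliminate Wed elsewhere: E.
B's domain is down to {Fri}, so B = Fri. So A, F, G can't be Fri.
That leaves A = Tue. Strike Tue from F, G.
F has just one choice, so F = Thu.
That leaves G = Sat. Eliminate Sat elsewhere: E.
E must be Sun (only option left).

A=Tue, B=Fri, C=Mon, D=Wed, E=Sun, F=Thu, G=Sat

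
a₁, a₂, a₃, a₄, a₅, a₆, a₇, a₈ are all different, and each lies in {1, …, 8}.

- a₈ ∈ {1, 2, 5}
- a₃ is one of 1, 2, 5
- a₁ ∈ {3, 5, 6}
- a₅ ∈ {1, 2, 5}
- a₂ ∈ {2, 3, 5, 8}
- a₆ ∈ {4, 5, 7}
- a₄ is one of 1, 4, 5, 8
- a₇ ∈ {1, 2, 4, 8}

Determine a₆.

The 8 variables draw from only 8 values {1, 2, 3, 4, 5, 6, 7, 8}, so each is used; only a₁ can be 6, hence a₁ = 6.
The 7 still-open variables together cover exactly {1, 2, 3, 4, 5, 7, 8} — 7 values for 7 variables — and 3 appears only in a₂'s list, so a₂ = 3.
The 6 still-open variables together cover exactly {1, 2, 4, 5, 7, 8} — 6 values for 6 variables — and 7 appears only in a₆'s list, so a₆ = 7.

7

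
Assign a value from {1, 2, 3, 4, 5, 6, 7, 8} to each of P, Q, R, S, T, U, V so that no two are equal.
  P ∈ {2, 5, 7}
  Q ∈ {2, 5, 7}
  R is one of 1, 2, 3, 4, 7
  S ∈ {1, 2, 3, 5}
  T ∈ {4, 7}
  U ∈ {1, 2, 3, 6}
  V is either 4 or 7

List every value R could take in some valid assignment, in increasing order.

1, 3

The 7 variables together cover exactly {1, 2, 3, 4, 5, 6, 7} — 7 values for 7 variables — and 6 appears only in U's list, so U = 6.
T and V between them cover only {4, 7} — a naked pair. Remove those values from P, Q, R.
The 2 variables P and Q are confined to {2, 5}, which locks those values in; drop them from R, S.
No further eliminations apply; R can still be any of 1, 3.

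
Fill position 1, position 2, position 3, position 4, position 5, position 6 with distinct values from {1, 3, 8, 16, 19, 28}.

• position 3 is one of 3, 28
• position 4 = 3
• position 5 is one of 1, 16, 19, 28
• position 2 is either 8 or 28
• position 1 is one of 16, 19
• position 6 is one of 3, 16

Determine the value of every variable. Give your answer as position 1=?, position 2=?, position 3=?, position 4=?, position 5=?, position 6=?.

position 4's domain is down to {3}, so position 4 = 3. So position 3, position 6 can't be 3.
That leaves position 6 = 16. Remove 16 from position 1, position 5.
position 1's domain is down to {19}, so position 1 = 19. Eliminate 19 elsewhere: position 5.
position 3 must be 28 (only option left). Eliminate 28 elsewhere: position 2, position 5.
position 5's domain is down to {1}, so position 5 = 1.
That leaves position 2 = 8.

position 1=19, position 2=8, position 3=28, position 4=3, position 5=1, position 6=16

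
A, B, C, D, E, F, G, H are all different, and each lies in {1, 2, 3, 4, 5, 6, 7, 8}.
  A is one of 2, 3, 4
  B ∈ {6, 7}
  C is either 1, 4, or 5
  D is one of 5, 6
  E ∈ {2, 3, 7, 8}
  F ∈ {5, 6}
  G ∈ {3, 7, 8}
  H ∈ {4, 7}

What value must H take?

4

Among the 8 variables, 1 fits only C (and all 8 values in {1, 2, 3, 4, 5, 6, 7, 8} must be used), so C = 1.
D and F between them cover only {5, 6} — a naked pair. Remove those values from B.
B must be 7 (only option left). Eliminate 7 elsewhere: E, G, H.
So H = 4.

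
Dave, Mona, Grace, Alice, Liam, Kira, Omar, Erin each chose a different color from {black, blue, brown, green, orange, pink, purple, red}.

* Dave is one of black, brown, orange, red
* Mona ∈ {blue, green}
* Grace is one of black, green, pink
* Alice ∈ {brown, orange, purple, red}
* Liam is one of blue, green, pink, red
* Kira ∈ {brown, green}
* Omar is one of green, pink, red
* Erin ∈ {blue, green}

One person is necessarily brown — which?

Among the 8 variables, purple fits only Alice (and all 8 values in {black, blue, brown, green, orange, pink, purple, red} must be used), so Alice = purple.
Among the 7 still-open variables, orange fits only Dave (and all 7 values in {black, blue, brown, green, orange, pink, red} must be used), so Dave = orange.
The 6 still-open variables draw from only 6 values {black, blue, brown, green, pink, red}, so each is used; only Grace can be black, hence Grace = black.
The 5 still-open variables together cover exactly {blue, brown, green, pink, red} — 5 values for 5 variables — and brown appears only in Kira's list, so Kira = brown.

Kira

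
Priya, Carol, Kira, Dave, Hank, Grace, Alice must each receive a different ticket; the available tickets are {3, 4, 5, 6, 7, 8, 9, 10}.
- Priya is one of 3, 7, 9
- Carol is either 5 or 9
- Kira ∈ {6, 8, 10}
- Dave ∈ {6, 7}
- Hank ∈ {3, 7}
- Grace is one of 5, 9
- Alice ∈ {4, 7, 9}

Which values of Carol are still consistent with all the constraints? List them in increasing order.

The 2 variables Carol and Grace are confined to {5, 9}, which locks those values in; drop them from Priya, Alice.
The 2 variables Priya and Hank are confined to {3, 7}, which locks those values in; drop them from Dave, Alice.
Dave must be 6 (only option left). Eliminate 6 elsewhere: Kira.
That leaves Alice = 4.
No further eliminations apply; Carol can still be any of 5, 9.

5, 9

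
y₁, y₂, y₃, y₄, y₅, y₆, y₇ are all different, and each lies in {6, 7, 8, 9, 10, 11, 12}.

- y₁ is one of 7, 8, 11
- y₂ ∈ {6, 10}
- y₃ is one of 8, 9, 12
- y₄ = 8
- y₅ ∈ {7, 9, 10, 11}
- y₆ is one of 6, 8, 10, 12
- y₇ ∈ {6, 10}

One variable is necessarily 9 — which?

y₃

y₄ must be 8 (only option left). Eliminate 8 elsewhere: y₁, y₃, y₆.
y₂ and y₇ between them cover only {6, 10} — a naked pair. Remove those values from y₅, y₆.
y₆ must be 12 (only option left). Remove 12 from y₃.
So 9 goes to y₃.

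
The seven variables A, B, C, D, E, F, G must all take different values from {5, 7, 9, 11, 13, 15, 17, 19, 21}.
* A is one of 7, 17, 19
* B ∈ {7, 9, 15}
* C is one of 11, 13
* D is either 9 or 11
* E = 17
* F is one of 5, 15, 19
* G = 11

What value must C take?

E's domain is down to {17}, so E = 17. Strike 17 from A.
G must be 11 (only option left). Strike 11 from C, D.
So C = 13.

13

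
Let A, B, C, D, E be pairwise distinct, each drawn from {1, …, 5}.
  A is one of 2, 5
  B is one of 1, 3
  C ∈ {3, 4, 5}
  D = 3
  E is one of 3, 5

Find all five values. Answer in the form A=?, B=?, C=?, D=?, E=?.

D must be 3 (only option left). Strike 3 from B, C, E.
E has just one choice, so E = 5. So A, C can't be 5.
A's domain is down to {2}, so A = 2.
B has just one choice, so B = 1.
C must be 4 (only option left).

A=2, B=1, C=4, D=3, E=5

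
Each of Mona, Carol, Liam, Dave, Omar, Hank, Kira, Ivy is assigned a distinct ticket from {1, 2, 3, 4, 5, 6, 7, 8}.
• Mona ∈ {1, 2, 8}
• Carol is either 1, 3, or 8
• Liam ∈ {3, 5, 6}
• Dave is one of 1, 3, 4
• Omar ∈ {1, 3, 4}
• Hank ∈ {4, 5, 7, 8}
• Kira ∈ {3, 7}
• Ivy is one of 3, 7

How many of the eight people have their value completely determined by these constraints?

4

The 8 variables draw from only 8 values {1, 2, 3, 4, 5, 6, 7, 8}, so each is used; only Mona can be 2, hence Mona = 2.
The 7 still-open variables draw from only 7 values {1, 3, 4, 5, 6, 7, 8}, so each is used; only Liam can be 6, hence Liam = 6.
The 6 still-open variables together cover exactly {1, 3, 4, 5, 7, 8} — 6 values for 6 variables — and 5 appears only in Hank's list, so Hank = 5.
The 5 still-open variables draw from only 5 values {1, 3, 4, 7, 8}, so each is used; only Carol can be 8, hence Carol = 8.
Kira and Ivy share exactly the 2 values {3, 7}; by pigeonhole those values go to them, so strike 3, 7 from Dave, Omar.
Determined: Mona=2, Carol=8, Liam=6, Hank=5. The other people each still have more than one consistent value. That makes 4.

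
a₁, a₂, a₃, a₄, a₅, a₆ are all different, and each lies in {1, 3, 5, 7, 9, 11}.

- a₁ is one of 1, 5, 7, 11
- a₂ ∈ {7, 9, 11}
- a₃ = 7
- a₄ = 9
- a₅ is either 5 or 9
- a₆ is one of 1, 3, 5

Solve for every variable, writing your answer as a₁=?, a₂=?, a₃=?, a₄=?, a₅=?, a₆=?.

a₃ has just one choice, so a₃ = 7. Strike 7 from a₁, a₂.
a₄ must be 9 (only option left). Strike 9 from a₂, a₅.
That leaves a₅ = 5. Eliminate 5 elsewhere: a₁, a₆.
a₂ must be 11 (only option left). Strike 11 from a₁.
a₁ has just one choice, so a₁ = 1. Remove 1 from a₆.
That leaves a₆ = 3.

a₁=1, a₂=11, a₃=7, a₄=9, a₅=5, a₆=3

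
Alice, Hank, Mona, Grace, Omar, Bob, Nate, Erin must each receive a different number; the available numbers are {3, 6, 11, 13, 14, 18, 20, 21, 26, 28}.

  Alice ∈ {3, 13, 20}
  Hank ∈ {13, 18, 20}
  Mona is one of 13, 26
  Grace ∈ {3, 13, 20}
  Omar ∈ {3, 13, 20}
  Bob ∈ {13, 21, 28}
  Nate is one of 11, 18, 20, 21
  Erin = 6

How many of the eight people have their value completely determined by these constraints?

Erin must be 6 (only option left).
The 3 variables Alice, Grace, Omar are confined to {3, 13, 20}, which locks those values in; drop them from Hank, Mona, Bob, Nate.
That leaves Hank = 18. Eliminate 18 elsewhere: Nate.
Mona's domain is down to {26}, so Mona = 26.
Determined: Hank=18, Mona=26, Erin=6. The other people each still have more than one consistent value. That makes 3.

3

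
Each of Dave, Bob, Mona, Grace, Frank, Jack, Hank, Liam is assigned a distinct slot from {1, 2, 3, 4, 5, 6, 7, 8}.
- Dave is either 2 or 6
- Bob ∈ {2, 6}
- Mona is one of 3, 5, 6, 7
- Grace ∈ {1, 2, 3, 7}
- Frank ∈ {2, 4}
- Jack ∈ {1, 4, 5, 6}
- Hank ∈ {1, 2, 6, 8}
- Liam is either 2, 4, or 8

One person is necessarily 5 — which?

Dave and Bob between them cover only {2, 6} — a naked pair. Remove those values from Mona, Grace, Frank, Jack, Hank, Liam.
Frank has just one choice, so Frank = 4. So Jack, Liam can't be 4.
Liam has just one choice, so Liam = 8. So Hank can't be 8.
Hank's domain is down to {1}, so Hank = 1. So Grace, Jack can't be 1.
So 5 goes to Jack.

Jack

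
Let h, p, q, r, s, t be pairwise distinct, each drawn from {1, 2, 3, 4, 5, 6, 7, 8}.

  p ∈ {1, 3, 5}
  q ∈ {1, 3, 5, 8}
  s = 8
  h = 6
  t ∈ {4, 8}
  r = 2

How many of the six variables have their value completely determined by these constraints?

4

h has just one choice, so h = 6.
r must be 2 (only option left).
That leaves s = 8. So q, t can't be 8.
That leaves t = 4.
Determined: h=6, r=2, s=8, t=4. The other variables each still have more than one consistent value. That makes 4.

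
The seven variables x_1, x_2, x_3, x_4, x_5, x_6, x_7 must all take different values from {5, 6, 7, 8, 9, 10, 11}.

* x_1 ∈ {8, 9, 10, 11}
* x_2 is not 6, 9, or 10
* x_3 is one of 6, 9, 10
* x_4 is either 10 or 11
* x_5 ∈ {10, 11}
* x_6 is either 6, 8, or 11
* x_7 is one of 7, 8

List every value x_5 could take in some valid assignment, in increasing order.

10, 11

The 7 variables draw from only 7 values {5, 6, 7, 8, 9, 10, 11}, so each is used; only x_2 can be 5, hence x_2 = 5.
Among the 6 still-open variables, 7 fits only x_7 (and all 6 values in {6, 7, 8, 9, 10, 11} must be used), so x_7 = 7.
x_4 and x_5 between them cover only {10, 11} — a naked pair. Remove those values from x_1, x_3, x_6.
No further eliminations apply; x_5 can still be any of 10, 11.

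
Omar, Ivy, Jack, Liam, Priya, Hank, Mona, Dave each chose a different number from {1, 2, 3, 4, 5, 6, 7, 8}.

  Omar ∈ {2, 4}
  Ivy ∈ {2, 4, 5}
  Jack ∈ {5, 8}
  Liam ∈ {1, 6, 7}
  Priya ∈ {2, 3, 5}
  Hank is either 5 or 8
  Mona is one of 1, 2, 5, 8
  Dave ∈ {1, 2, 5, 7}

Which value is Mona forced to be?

Among the 8 variables, 3 fits only Priya (and all 8 values in {1, 2, 3, 4, 5, 6, 7, 8} must be used), so Priya = 3.
Among the 7 still-open variables, 6 fits only Liam (and all 7 values in {1, 2, 4, 5, 6, 7, 8} must be used), so Liam = 6.
The 6 still-open variables draw from only 6 values {1, 2, 4, 5, 7, 8}, so each is used; only Dave can be 7, hence Dave = 7.
The 5 still-open variables draw from only 5 values {1, 2, 4, 5, 8}, so each is used; only Mona can be 1, hence Mona = 1.

1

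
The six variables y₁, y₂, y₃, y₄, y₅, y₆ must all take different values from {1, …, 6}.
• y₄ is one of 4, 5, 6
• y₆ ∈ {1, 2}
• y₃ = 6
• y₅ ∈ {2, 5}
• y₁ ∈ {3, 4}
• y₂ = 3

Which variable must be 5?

y₄

y₂'s domain is down to {3}, so y₂ = 3. Remove 3 from y₁.
y₃ must be 6 (only option left). Remove 6 from y₄.
y₁'s domain is down to {4}, so y₁ = 4. Remove 4 from y₄.
So 5 goes to y₄.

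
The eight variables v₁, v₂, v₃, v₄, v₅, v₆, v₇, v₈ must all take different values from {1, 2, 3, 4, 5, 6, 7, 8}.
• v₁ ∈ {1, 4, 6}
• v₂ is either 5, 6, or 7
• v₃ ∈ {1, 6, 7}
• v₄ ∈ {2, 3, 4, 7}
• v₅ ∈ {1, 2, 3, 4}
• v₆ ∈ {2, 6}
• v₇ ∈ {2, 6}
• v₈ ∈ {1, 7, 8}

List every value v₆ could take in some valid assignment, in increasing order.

2, 6

Among the 8 variables, 5 fits only v₂ (and all 8 values in {1, 2, 3, 4, 5, 6, 7, 8} must be used), so v₂ = 5.
The 7 still-open variables together cover exactly {1, 2, 3, 4, 6, 7, 8} — 7 values for 7 variables — and 8 appears only in v₈'s list, so v₈ = 8.
The 2 variables v₆ and v₇ are confined to {2, 6}, which locks those values in; drop them from v₁, v₃, v₄, v₅.
No further eliminations apply; v₆ can still be any of 2, 6.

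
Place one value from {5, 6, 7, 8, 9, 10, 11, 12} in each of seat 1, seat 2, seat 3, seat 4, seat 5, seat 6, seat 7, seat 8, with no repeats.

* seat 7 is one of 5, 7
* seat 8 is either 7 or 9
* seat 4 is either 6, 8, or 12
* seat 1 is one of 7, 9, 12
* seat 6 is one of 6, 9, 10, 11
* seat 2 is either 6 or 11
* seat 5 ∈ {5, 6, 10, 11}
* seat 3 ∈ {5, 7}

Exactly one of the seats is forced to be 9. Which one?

The 8 variables together cover exactly {5, 6, 7, 8, 9, 10, 11, 12} — 8 values for 8 variables — and 8 appears only in seat 4's list, so seat 4 = 8.
The 7 still-open variables draw from only 7 values {5, 6, 7, 9, 10, 11, 12}, so each is used; only seat 1 can be 12, hence seat 1 = 12.
The 2 variables seat 3 and seat 7 are confined to {5, 7}, which locks those values in; drop them from seat 5, seat 8.
So 9 goes to seat 8.

seat 8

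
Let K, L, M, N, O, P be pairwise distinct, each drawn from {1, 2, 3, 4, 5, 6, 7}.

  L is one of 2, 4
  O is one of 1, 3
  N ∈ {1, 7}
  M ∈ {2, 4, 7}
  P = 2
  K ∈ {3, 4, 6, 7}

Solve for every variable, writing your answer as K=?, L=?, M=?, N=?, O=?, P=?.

K=6, L=4, M=7, N=1, O=3, P=2

P has just one choice, so P = 2. Eliminate 2 elsewhere: L, M.
L has just one choice, so L = 4. Strike 4 from K, M.
That leaves M = 7. Strike 7 from K, N.
That leaves N = 1. Remove 1 from O.
O must be 3 (only option left). Eliminate 3 elsewhere: K.
That leaves K = 6.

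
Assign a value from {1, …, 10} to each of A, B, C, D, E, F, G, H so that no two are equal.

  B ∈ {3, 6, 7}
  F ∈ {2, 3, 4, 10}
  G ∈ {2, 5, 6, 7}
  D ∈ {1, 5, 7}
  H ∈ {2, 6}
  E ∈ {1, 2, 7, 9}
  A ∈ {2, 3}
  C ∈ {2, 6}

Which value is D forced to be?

C and H between them cover only {2, 6} — a naked pair. Remove those values from A, B, E, F, G.
A's domain is down to {3}, so A = 3. Remove 3 from B, F.
B's domain is down to {7}, so B = 7. So D, E, G can't be 7.
G's domain is down to {5}, so G = 5. So D can't be 5.
So D = 1.

1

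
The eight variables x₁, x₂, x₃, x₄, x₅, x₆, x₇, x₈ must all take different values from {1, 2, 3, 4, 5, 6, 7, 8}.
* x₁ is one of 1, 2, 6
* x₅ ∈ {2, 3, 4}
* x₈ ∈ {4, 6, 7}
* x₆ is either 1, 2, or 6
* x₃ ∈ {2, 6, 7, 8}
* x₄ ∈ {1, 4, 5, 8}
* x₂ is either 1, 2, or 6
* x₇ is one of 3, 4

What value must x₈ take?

7

The 8 variables together cover exactly {1, 2, 3, 4, 5, 6, 7, 8} — 8 values for 8 variables — and 5 appears only in x₄'s list, so x₄ = 5.
Among the 7 still-open variables, 8 fits only x₃ (and all 7 values in {1, 2, 3, 4, 6, 7, 8} must be used), so x₃ = 8.
The 6 still-open variables together cover exactly {1, 2, 3, 4, 6, 7} — 6 values for 6 variables — and 7 appears only in x₈'s list, so x₈ = 7.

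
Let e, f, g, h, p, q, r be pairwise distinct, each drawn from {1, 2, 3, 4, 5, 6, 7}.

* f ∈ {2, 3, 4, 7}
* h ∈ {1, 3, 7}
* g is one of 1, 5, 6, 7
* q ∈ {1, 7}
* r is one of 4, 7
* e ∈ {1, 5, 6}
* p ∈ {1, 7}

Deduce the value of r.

4

The 7 variables draw from only 7 values {1, 2, 3, 4, 5, 6, 7}, so each is used; only f can be 2, hence f = 2.
The 6 still-open variables draw from only 6 values {1, 3, 4, 5, 6, 7}, so each is used; only h can be 3, hence h = 3.
The 5 still-open variables draw from only 5 values {1, 4, 5, 6, 7}, so each is used; only r can be 4, hence r = 4.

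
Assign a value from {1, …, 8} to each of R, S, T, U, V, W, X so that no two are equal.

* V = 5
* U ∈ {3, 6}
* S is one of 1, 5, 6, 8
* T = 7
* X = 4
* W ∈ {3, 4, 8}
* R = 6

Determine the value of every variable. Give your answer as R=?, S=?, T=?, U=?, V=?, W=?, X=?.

R has just one choice, so R = 6. So S, U can't be 6.
T's domain is down to {7}, so T = 7.
That leaves U = 3. So W can't be 3.
V must be 5 (only option left). Eliminate 5 elsewhere: S.
That leaves X = 4. Strike 4 from W.
W's domain is down to {8}, so W = 8. Remove 8 from S.
S's domain is down to {1}, so S = 1.

R=6, S=1, T=7, U=3, V=5, W=8, X=4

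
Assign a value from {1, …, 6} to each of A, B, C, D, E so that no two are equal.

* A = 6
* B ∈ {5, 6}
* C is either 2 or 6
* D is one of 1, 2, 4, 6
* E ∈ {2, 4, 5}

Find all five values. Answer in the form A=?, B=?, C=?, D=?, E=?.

A's domain is down to {6}, so A = 6. Remove 6 from B, C, D.
B has just one choice, so B = 5. Remove 5 from E.
That leaves C = 2. Remove 2 from D, E.
E has just one choice, so E = 4. Eliminate 4 elsewhere: D.
D has just one choice, so D = 1.

A=6, B=5, C=2, D=1, E=4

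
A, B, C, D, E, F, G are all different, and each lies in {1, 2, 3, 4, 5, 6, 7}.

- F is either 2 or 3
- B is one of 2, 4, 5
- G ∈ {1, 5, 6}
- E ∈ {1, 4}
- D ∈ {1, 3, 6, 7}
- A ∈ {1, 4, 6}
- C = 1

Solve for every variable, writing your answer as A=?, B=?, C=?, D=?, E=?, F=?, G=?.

C must be 1 (only option left). Eliminate 1 elsewhere: A, D, E, G.
E's domain is down to {4}, so E = 4. So A, B can't be 4.
That leaves A = 6. So D, G can't be 6.
G's domain is down to {5}, so G = 5. Eliminate 5 elsewhere: B.
That leaves B = 2. So F can't be 2.
F's domain is down to {3}, so F = 3. Strike 3 from D.
D has just one choice, so D = 7.

A=6, B=2, C=1, D=7, E=4, F=3, G=5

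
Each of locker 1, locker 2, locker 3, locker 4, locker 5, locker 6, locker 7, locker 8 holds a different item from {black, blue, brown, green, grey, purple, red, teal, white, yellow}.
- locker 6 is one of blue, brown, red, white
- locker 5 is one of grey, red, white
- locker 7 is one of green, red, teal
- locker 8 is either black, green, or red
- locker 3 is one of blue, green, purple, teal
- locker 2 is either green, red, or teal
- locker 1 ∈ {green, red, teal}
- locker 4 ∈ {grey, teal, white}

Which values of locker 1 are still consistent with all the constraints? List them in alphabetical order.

locker 1, locker 2, locker 7 share exactly the 3 values {green, red, teal}; by pigeonhole those values go to them, so strike green, red, teal from locker 3, locker 4, locker 5, locker 6, locker 8.
locker 8 must be black (only option left).
The 2 variables locker 4 and locker 5 are confined to {grey, white}, which locks those values in; drop them from locker 6.
No further eliminations apply; locker 1 can still be any of green, red, teal.

green, red, teal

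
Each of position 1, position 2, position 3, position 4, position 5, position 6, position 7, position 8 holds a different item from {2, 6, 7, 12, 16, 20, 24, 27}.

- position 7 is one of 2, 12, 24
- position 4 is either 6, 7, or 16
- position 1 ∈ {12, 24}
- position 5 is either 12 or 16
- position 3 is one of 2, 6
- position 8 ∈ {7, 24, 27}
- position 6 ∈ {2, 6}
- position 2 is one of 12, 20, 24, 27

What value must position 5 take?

Among the 8 variables, 20 fits only position 2 (and all 8 values in {2, 6, 7, 12, 16, 20, 24, 27} must be used), so position 2 = 20.
The 7 still-open variables together cover exactly {2, 6, 7, 12, 16, 24, 27} — 7 values for 7 variables — and 27 appears only in position 8's list, so position 8 = 27.
The 6 still-open variables together cover exactly {2, 6, 7, 12, 16, 24} — 6 values for 6 variables — and 7 appears only in position 4's list, so position 4 = 7.
Among the 5 still-open variables, 16 fits only position 5 (and all 5 values in {2, 6, 12, 16, 24} must be used), so position 5 = 16.

16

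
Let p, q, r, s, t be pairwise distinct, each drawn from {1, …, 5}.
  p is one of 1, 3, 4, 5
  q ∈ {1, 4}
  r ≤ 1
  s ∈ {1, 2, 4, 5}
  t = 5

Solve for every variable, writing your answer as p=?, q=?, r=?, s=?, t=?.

p=3, q=4, r=1, s=2, t=5

r has just one choice, so r = 1. Eliminate 1 elsewhere: p, q, s.
t must be 5 (only option left). Remove 5 from p, s.
That leaves q = 4. Eliminate 4 elsewhere: p, s.
s must be 2 (only option left).
p must be 3 (only option left).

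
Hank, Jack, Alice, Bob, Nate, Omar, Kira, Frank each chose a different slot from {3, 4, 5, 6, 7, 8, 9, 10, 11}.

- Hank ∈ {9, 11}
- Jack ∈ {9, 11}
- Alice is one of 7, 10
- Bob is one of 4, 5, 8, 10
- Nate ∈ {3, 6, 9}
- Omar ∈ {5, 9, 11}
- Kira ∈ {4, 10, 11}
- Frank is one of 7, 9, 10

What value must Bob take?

8

Hank and Jack between them cover only {9, 11} — a naked pair. Remove those values from Nate, Omar, Kira, Frank.
Omar has just one choice, so Omar = 5. Eliminate 5 elsewhere: Bob.
Alice and Frank share exactly the 2 values {7, 10}; by pigeonhole those values go to them, so strike 7, 10 from Bob, Kira.
That leaves Kira = 4. Remove 4 from Bob.
So Bob = 8.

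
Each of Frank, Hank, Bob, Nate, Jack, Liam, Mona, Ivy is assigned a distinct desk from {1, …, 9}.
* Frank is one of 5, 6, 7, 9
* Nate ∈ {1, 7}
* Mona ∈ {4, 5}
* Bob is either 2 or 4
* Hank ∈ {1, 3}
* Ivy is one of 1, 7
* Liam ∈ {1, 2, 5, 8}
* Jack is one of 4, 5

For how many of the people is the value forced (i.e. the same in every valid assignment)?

The 2 variables Nate and Ivy are confined to {1, 7}, which locks those values in; drop them from Frank, Hank, Liam.
Hank's domain is down to {3}, so Hank = 3.
The 2 variables Jack and Mona are confined to {4, 5}, which locks those values in; drop them from Frank, Bob, Liam.
That leaves Bob = 2. Remove 2 from Liam.
That leaves Liam = 8.
Determined: Hank=3, Bob=2, Liam=8. The other people each still have more than one consistent value. That makes 3.

3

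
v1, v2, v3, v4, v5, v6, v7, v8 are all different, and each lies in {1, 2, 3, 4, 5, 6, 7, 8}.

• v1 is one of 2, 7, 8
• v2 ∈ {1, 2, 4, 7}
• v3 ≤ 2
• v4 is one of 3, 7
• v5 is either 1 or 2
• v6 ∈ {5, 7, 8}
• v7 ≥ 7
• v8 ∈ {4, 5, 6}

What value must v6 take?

5

The 8 variables together cover exactly {1, 2, 3, 4, 5, 6, 7, 8} — 8 values for 8 variables — and 3 appears only in v4's list, so v4 = 3.
Among the 7 still-open variables, 6 fits only v8 (and all 7 values in {1, 2, 4, 5, 6, 7, 8} must be used), so v8 = 6.
Among the 6 still-open variables, 4 fits only v2 (and all 6 values in {1, 2, 4, 5, 7, 8} must be used), so v2 = 4.
The 5 still-open variables together cover exactly {1, 2, 5, 7, 8} — 5 values for 5 variables — and 5 appears only in v6's list, so v6 = 5.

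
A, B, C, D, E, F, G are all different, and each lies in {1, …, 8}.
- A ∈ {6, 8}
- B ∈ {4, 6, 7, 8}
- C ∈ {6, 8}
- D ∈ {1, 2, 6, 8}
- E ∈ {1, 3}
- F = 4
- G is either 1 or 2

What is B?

7

F has just one choice, so F = 4. Strike 4 from B.
Among the 6 still-open variables, 3 fits only E (and all 6 values in {1, 2, 3, 6, 7, 8} must be used), so E = 3.
Among the 5 still-open variables, 7 fits only B (and all 5 values in {1, 2, 6, 7, 8} must be used), so B = 7.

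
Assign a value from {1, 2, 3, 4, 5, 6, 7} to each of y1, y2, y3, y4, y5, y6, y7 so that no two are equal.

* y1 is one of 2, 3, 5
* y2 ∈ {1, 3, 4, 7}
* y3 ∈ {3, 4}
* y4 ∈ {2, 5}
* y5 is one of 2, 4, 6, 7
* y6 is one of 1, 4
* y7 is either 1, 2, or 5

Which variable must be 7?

The 7 variables draw from only 7 values {1, 2, 3, 4, 5, 6, 7}, so each is used; only y5 can be 6, hence y5 = 6.
The 6 still-open variables together cover exactly {1, 2, 3, 4, 5, 7} — 6 values for 6 variables — and 7 appears only in y2's list, so y2 = 7.

y2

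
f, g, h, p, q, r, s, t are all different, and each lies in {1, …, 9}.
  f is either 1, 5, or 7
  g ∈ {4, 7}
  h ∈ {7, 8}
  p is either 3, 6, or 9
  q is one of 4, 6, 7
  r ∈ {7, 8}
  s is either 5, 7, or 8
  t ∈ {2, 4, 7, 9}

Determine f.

The 2 variables h and r are confined to {7, 8}, which locks those values in; drop them from f, g, q, s, t.
g's domain is down to {4}, so g = 4. Remove 4 from q, t.
q has just one choice, so q = 6. Strike 6 from p.
s's domain is down to {5}, so s = 5. So f can't be 5.
So f = 1.

1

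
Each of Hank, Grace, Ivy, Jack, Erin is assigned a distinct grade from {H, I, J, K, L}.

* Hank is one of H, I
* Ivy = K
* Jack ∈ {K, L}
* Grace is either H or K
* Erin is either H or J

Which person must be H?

Ivy's domain is down to {K}, so Ivy = K. Eliminate K elsewhere: Grace, Jack.
So H goes to Grace.

Grace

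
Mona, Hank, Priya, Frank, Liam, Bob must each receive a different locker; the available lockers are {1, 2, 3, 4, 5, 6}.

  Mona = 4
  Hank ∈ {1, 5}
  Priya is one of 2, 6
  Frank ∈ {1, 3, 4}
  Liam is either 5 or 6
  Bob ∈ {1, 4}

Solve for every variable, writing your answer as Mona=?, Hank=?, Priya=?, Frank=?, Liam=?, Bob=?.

Mona's domain is down to {4}, so Mona = 4. So Frank, Bob can't be 4.
Bob has just one choice, so Bob = 1. Strike 1 from Hank, Frank.
That leaves Hank = 5. Remove 5 from Liam.
Frank's domain is down to {3}, so Frank = 3.
That leaves Liam = 6. Strike 6 from Priya.
Priya's domain is down to {2}, so Priya = 2.

Mona=4, Hank=5, Priya=2, Frank=3, Liam=6, Bob=1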